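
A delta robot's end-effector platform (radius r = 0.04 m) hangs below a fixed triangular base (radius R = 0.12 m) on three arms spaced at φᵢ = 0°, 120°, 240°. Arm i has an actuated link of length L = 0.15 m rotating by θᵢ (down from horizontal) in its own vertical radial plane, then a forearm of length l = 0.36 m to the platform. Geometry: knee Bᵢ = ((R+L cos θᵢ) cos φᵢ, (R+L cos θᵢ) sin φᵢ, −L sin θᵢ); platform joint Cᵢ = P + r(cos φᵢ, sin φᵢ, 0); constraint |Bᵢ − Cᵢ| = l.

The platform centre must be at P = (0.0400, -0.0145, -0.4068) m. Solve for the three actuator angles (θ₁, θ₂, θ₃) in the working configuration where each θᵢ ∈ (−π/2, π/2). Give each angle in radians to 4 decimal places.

arm 1 (φ=0.0°): x'=0.0400, y'=-0.0145
  A=0.0400, B=-0.4068, C=(l²−L²−A²−y'²−z²)/(2L)=-0.2007
  √(A²+B²)=0.4088;  θ1 = -1.4728+2.0839 ≈ 0.6111
rotate P by −φ2: (-0.0326, -0.0274, -0.4068)
  A cos θ + B sin θ = C:  0.1126·cos θ + -0.4068·sin θ = -0.2394
  √(A²+B²)=0.4221;  θ2 = -1.3009+2.1737 ≈ 0.8729
arm 3 (φ=240.0°): x'=-0.0074, y'=0.0419
  A cos θ + B sin θ = C:  0.0874·cos θ + -0.4068·sin θ = -0.2260
  θ3 = atan2(B,A) + arccos(C/0.4161) = 0.7858

θ₁ = 0.6111, θ₂ = 0.8729, θ₃ = 0.7858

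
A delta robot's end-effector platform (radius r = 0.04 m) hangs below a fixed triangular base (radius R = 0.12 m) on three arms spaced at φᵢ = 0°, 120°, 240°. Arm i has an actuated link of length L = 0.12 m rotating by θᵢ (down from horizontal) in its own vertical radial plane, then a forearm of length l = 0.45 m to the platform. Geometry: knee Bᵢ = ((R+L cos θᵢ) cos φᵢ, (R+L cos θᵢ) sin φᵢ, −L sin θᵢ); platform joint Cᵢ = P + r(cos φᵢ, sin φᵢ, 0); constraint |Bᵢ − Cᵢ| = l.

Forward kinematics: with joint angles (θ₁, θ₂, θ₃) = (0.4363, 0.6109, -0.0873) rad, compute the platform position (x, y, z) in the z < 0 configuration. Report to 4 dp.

(-0.0292, -0.1083, -0.4293)

φ1=0.0°: virtual centre (0.1888, 0.0000, -0.0507), radius l
φ2=120.0°: virtual centre (-0.0891, 0.1544, -0.0688), radius l
φ3=240.0°: virtual centre (-0.0998, -0.1728, 0.0105), radius l
|O₂|²−|O₁|² = -0.0017;  |O₃|²−|O₁|² = 0.0017
[-0.5558 0.3088 -0.0362]·P = -0.0017;  [-0.5771 -0.3456 0.1223]·P = 0.0017
Cramer: x(z) = 0.0001+0.0682z;  y(z) = -0.0052+0.2401z
sphere 1 gives Az²+Bz+C=0 with A=1.0623, B=0.0732, C=-0.1643;  B²−4AC=0.7036;  roots -0.4293, 0.3603;  negative root z = -0.4293
x = -0.0292, y = -0.1083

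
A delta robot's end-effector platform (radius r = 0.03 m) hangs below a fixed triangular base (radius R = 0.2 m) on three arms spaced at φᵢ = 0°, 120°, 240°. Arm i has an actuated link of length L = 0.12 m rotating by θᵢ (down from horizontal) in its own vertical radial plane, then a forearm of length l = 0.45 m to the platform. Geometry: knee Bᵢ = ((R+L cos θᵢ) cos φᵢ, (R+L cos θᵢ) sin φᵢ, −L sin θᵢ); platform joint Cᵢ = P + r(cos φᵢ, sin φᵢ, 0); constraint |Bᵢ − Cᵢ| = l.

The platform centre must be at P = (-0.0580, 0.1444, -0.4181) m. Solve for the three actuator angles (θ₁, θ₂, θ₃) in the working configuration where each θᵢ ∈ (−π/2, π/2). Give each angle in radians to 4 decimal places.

θ₁ = 1.0472, θ₂ = -0.0872, θ₃ = 1.2220

rotate P by −φ1: (-0.0580, 0.1444, -0.4181)
  e−x'=0.2280;  (l²−L²−(e−x')²−y'²−z²)/2L = -0.2481
  √(A²+B²)=0.4762;  θ1 = -1.0716+2.1188 ≈ 1.0472
rotate P by −φ2: (0.1541, -0.0220, -0.4181)
  A=0.0159, B=-0.4181, C=(l²−L²−A²−y'²−z²)/(2L)=0.0523
  θ2 = atan2(B,A) + arccos(C/0.4184) = -0.0872
φ3=240.0° → target in arm frame (-0.0961, -0.1224)
  A=0.2661, B=-0.4181, C=(l²−L²−A²−y'²−z²)/(2L)=-0.3020
  √(A²+B²)=0.4956;  θ3 = -1.0041+2.2261 ≈ 1.2220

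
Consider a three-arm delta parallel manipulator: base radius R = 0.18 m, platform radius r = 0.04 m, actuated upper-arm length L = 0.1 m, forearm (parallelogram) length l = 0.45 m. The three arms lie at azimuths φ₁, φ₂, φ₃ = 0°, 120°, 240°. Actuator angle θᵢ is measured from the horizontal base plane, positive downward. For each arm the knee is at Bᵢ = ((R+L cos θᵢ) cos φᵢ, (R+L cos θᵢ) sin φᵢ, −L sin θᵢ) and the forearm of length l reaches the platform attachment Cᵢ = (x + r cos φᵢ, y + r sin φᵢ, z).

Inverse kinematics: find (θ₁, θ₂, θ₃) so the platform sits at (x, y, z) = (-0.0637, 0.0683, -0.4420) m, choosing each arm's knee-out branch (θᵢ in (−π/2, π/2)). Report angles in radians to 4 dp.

φ1=0.0° → target in arm frame (-0.0637, 0.0683)
  A cos θ + B sin θ = C:  0.2037·cos θ + -0.4420·sin θ = -0.2451
  γ=atan2(-0.4420,0.2037)=-1.1389;  ψ=arccos(-0.5036)=2.0986;  θ1=γ+ψ≈0.9597
rotate P by −φ2: (0.0910, 0.0210, -0.4420)
  A=0.0490, B=-0.4420, C=(l²−L²−A²−y'²−z²)/(2L)=-0.0285
  θ2 = atan2(B,A) + arccos(C/0.4447) = 0.1746
arm 3 (φ=240.0°): x'=-0.0273, y'=-0.0893
  e−x'=0.1673;  (l²−L²−(e−x')²−y'²−z²)/2L = -0.1942
  θ3 = atan2(B,A) + arccos(C/0.4726) = 0.7852

θ₁ = 0.9597, θ₂ = 0.1746, θ₃ = 0.7852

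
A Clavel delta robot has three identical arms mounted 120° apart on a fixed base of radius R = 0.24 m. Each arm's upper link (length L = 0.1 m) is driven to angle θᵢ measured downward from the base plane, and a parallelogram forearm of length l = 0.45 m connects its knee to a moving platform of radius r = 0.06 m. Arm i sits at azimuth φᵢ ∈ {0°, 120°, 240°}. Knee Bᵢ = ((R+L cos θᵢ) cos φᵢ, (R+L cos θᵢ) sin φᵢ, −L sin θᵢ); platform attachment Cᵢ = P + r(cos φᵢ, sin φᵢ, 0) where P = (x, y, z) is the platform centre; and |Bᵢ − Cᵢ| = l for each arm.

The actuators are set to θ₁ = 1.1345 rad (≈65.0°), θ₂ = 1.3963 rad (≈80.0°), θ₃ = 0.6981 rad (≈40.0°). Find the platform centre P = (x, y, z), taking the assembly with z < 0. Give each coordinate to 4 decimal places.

O1 = (0.2223·cos0.0°, 0.2223·sin0.0°, -0.0906) = (0.2223, 0.0000, -0.0906)
φ2=120.0°: virtual centre (-0.0987, 0.1709, -0.0985), radius l
φ3=240.0°: virtual centre (-0.1283, -0.2222, -0.0643), radius l
|O₂|²−|O₁|² = -0.0090;  |O₃|²−|O₁|² = 0.0124
linear system: -0.6419x+0.3418y = -0.0090−-0.0157z; -0.7011x+-0.4445y = 0.0124−0.0527z
Cramer: x(z) = -0.0005+0.0210z;  y(z) = -0.0271+0.0854z
sphere 1 gives Az²+Bz+C=0 with A=1.0077, B=0.1673, C=-0.1439;  B²−4AC=0.6082;  roots -0.4699, 0.3040;  negative root z = -0.4699
x = -0.0103, y = -0.0672

(-0.0103, -0.0672, -0.4699)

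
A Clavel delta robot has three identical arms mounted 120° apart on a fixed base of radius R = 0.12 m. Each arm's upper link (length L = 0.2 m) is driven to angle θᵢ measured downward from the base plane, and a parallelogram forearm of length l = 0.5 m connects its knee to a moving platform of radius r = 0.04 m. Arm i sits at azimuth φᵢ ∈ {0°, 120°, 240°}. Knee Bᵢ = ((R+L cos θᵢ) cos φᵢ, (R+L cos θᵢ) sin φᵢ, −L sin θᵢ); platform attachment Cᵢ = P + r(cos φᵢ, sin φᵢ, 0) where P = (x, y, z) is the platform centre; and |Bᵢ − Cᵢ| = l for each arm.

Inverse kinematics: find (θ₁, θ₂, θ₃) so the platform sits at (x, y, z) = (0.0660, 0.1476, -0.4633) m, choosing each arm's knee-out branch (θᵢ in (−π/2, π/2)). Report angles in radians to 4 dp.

φ1=0.0° → target in arm frame (0.0660, 0.1476)
  A=0.0140, B=-0.4633, C=(l²−L²−A²−y'²−z²)/(2L)=-0.0666
  γ=atan2(-0.4633,0.0140)=-1.5406;  ψ=arccos(-0.1436)=1.7149;  θ1=γ+ψ≈0.1743
arm 2 (φ=120.0°): x'=0.0948, y'=-0.1310
  e−x'=-0.0148;  (l²−L²−(e−x')²−y'²−z²)/2L = -0.0550
  γ=atan2(-0.4633,-0.0148)=-1.6028;  ψ=arccos(-0.1187)=1.6898;  θ2=γ+ψ≈0.0870
φ3=240.0° → target in arm frame (-0.1608, -0.0166)
  A=0.2408, B=-0.4633, C=(l²−L²−A²−y'²−z²)/(2L)=-0.1573
  √(A²+B²)=0.5222;  θ3 = -1.0914+1.8768 ≈ 0.7854

θ₁ = 0.1743, θ₂ = 0.0870, θ₃ = 0.7854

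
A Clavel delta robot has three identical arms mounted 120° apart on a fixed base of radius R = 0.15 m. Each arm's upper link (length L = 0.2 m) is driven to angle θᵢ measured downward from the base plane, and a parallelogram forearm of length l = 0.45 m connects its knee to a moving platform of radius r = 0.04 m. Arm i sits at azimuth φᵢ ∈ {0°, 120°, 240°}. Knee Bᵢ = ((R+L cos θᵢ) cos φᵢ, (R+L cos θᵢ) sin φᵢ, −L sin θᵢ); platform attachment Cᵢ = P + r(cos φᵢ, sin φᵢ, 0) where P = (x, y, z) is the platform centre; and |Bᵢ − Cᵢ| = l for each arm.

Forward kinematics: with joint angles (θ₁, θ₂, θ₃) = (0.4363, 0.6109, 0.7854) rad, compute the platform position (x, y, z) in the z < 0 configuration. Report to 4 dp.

(0.0564, 0.0342, -0.4668)

arm 1 at φ=0.0°: e+L cos θ1 = 0.2913;  centre 1 = (0.2913, 0.0000, -0.0845)
arm 2 at φ=120.0°: e+L cos θ2 = 0.2738;  centre 2 = (-0.1369, 0.2371, -0.1147)
centre 3 = (0.2514·cos240.0°, 0.2514·sin240.0°, -0.1414) = (-0.1257, -0.2177, -0.1414)
subtract pairs → two planes through P
[-0.8564 0.4743 -0.0604]·P = -0.0038;  [-0.8339 -0.4355 -0.1138]·P = -0.0088
Cramer: x(z) = 0.0076-0.1045z;  y(z) = 0.0056-0.0613z
sphere 1 gives Az²+Bz+C=0 with A=1.0147, B=0.2276, C=-0.1149;  B²−4AC=0.5180;  roots -0.4668, 0.2425;  negative root z = -0.4668
x = 0.0564, y = 0.0342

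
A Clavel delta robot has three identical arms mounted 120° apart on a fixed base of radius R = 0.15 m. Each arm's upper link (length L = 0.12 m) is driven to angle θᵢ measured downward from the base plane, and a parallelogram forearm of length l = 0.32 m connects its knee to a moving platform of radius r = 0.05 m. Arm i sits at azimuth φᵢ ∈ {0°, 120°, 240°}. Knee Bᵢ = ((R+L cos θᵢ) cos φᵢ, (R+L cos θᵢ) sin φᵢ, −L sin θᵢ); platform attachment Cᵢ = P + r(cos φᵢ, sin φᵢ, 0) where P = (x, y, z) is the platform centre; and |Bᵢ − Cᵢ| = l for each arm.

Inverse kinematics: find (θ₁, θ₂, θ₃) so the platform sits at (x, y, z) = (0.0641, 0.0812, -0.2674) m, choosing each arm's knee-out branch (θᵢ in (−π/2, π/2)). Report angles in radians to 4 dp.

arm 1 (φ=0.0°): x'=0.0641, y'=0.0812
  A cos θ + B sin θ = C:  0.0359·cos θ + -0.2674·sin θ = 0.0359
  θ1 = atan2(B,A) + arccos(C/0.2698) = 0.0000
arm 2 (φ=120.0°): x'=0.0383, y'=-0.0961
  e−x'=0.0617;  (l²−L²−(e−x')²−y'²−z²)/2L = 0.0144
  √(A²+B²)=0.2744;  θ2 = -1.3439+1.5184 ≈ 0.1745
φ3=240.0° → target in arm frame (-0.1024, 0.0149)
  A=0.2024, B=-0.2674, C=(l²−L²−A²−y'²−z²)/(2L)=-0.1028
  √(A²+B²)=0.3353;  θ3 = -0.9230+1.8825 ≈ 0.9595

θ₁ = 0.0000, θ₂ = 0.1745, θ₃ = 0.9595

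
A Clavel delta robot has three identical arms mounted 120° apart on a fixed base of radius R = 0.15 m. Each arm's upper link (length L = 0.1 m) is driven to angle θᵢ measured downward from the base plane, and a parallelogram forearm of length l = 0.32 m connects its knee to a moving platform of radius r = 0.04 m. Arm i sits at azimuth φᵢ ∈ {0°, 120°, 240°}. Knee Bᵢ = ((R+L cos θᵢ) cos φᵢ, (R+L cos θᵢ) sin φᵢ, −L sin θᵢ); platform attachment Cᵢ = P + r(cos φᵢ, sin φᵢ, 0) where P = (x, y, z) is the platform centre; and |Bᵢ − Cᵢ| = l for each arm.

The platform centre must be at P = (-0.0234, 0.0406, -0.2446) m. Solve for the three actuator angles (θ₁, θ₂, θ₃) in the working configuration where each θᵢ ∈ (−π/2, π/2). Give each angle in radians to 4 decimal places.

θ₁ = 0.2615, θ₂ = -0.3487, θ₃ = 0.2619

arm 1 (φ=0.0°): x'=-0.0234, y'=0.0406
  e−x'=0.1334;  (l²−L²−(e−x')²−y'²−z²)/2L = 0.0656
  √(A²+B²)=0.2786;  θ1 = -1.0715+1.3330 ≈ 0.2615
φ2=120.0° → target in arm frame (0.0469, 0.0000)
  A=0.0631, B=-0.2446, C=(l²−L²−A²−y'²−z²)/(2L)=0.1429
  θ2 = atan2(B,A) + arccos(C/0.2526) = -0.3487
arm 3 (φ=240.0°): x'=-0.0235, y'=-0.0406
  A cos θ + B sin θ = C:  0.1335·cos θ + -0.2446·sin θ = 0.0656
  γ=atan2(-0.2446,0.1335)=-1.0713;  ψ=arccos(0.2353)=1.3333;  θ3=γ+ψ≈0.2619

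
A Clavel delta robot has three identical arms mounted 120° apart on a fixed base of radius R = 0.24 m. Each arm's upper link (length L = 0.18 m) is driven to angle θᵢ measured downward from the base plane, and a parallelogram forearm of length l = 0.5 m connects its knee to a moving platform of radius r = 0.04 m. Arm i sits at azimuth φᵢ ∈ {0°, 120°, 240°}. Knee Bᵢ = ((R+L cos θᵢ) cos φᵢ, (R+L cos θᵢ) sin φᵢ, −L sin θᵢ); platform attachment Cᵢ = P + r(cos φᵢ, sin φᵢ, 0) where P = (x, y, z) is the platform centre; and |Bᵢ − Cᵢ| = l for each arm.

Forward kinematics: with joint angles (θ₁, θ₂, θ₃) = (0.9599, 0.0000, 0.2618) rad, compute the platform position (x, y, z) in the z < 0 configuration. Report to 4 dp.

(-0.1297, 0.0295, -0.3958)

O1 = (0.3032·cos0.0°, 0.3032·sin0.0°, -0.1474) = (0.3032, 0.0000, -0.1474)
O2 = (0.3800·cos120.0°, 0.3800·sin120.0°, 0.0000) = (-0.1900, 0.3291, 0.0000)
arm 3 at φ=240.0°: (R−r)+L cos θ3 = 0.3739;  O3 = (-0.1869, -0.3238, -0.0466)
eliminate P² terms by subtracting sphere 1 from 2 and 3
linear system: -0.9865x+0.6582y = 0.0307−0.2949z; -0.9804x+-0.6476y = 0.0282−0.2017z
det = 1.2841;  x = -0.0300+0.2521z,  y = 0.0017+-0.0702z
quadratic in z: (1.0685)z²+(0.1266)z+(-0.1172)=0, √Δ=0.7191 → z ∈ {-0.3958, 0.2772}; z = -0.3958 (taking z<0)
x = -0.1297, y = 0.0295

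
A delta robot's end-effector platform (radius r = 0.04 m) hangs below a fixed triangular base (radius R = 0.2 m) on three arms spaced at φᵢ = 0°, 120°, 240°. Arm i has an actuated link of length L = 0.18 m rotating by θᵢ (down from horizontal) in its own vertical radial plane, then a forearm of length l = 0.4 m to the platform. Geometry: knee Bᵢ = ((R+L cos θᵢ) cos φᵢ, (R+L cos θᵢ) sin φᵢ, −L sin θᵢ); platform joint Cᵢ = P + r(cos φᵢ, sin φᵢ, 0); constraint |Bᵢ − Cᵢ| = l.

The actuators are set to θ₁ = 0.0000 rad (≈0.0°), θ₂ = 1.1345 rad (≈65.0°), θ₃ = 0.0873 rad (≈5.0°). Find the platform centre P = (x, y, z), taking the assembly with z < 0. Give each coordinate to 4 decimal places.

φ1=0.0°: virtual centre (0.3400, 0.0000, 0.0000), radius l
φ2=120.0°: virtual centre (-0.1180, 0.2044, -0.1631), radius l
arm 3 at φ=240.0°: e+L cos θ3 = 0.3393;  O3 = (-0.1697, -0.2939, -0.0157)
|O₂|²−|O₁|² = -0.0333;  |O₃|²−|O₁|² = -0.0002
linear system: -0.9161x+0.4089y = -0.0333−-0.3263z; -1.0193x+-0.5877y = -0.0002−-0.0314z
det = 0.9552;  x = 0.0206+-0.2142z,  y = -0.0353+0.3181z
sphere 1 gives Az²+Bz+C=0 with A=1.1471, B=0.1144, C=-0.0567;  B²−4AC=0.2733;  roots -0.2777, 0.1780;  negative root z = -0.2777
x = 0.0800, y = -0.1236

(0.0800, -0.1236, -0.2777)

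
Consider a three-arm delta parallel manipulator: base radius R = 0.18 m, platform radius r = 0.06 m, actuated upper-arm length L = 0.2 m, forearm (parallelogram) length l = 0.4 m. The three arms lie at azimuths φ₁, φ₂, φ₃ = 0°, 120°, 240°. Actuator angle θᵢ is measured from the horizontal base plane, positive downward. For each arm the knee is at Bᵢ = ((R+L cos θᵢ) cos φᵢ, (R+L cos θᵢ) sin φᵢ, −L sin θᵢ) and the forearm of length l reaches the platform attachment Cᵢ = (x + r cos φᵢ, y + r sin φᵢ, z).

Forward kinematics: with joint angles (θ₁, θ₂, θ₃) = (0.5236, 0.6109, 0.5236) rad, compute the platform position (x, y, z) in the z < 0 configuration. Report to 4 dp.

(0.0078, -0.0135, -0.3799)

O1 = (0.2932·cos0.0°, 0.2932·sin0.0°, -0.1000) = (0.2932, 0.0000, -0.1000)
φ2=120.0°: virtual centre (-0.1419, 0.2458, -0.1147), radius l
O3 = (0.2932·cos240.0°, 0.2932·sin240.0°, -0.1000) = (-0.1466, -0.2539, -0.1000)
subtract pairs → two planes through P
plane₁₂: -0.8702x+0.4916y+-0.0294z = -0.0023
det = 0.8744;  x = 0.0013+-0.0171z,  y = -0.0023+0.0296z
sphere 1 gives Az²+Bz+C=0 with A=1.0012, B=0.2098, C=-0.0648;  B²−4AC=0.3035;  roots -0.3799, 0.1703;  negative root z = -0.3799
x = 0.0078, y = -0.0135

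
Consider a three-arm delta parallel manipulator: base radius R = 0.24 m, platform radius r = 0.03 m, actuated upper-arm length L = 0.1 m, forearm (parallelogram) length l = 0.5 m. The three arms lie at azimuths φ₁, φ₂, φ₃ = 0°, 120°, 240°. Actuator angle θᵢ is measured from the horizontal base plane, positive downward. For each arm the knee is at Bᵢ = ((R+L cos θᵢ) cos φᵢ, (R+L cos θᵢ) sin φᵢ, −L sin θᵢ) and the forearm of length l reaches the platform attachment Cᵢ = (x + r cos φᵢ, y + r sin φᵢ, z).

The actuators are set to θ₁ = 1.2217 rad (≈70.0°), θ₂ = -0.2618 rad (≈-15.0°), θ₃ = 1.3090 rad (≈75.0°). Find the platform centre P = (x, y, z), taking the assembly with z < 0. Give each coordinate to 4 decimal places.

(-0.0732, 0.1441, -0.4525)

arm 1 at φ=0.0°: ρ1 = 0.2442;  centre 1 = (0.2442, 0.0000, -0.0940)
φ2=120.0°: virtual centre (-0.1533, 0.2655, 0.0259), radius l
arm 3 at φ=240.0°: ρ3 = 0.2359;  centre 3 = (-0.1179, -0.2043, -0.0966)
subtract pairs → two planes through P
linear system: -0.7950x+0.5310y = 0.0262−0.2397z; -0.7243x+-0.4086y = -0.0035−-0.0052z
Cramer: x(z) = -0.0125+0.1341z;  y(z) = 0.0307-0.2506z
into |P−centre ₁|² = l²: 1.0808z² + 0.1037z + -0.1743 = 0;  Δ = 0.7645;  z = -0.4525 or 0.3565 → z<0 root = -0.4525
x = -0.0732, y = 0.1441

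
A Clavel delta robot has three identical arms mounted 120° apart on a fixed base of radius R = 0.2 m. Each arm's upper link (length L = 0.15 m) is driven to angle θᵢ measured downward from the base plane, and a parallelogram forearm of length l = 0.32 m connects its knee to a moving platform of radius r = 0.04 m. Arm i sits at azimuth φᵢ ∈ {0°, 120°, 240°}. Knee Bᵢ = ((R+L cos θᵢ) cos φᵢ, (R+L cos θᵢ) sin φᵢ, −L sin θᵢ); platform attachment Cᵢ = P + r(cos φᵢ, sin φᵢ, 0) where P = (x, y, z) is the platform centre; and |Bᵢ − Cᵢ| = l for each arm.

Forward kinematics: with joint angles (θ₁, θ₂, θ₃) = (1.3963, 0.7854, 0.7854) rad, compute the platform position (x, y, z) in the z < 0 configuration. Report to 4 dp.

O1 = (0.1860·cos0.0°, 0.1860·sin0.0°, -0.1477) = (0.1860, 0.0000, -0.1477)
arm 2 at φ=120.0°: (R−r)+L cos θ2 = 0.2661;  O2 = (-0.1330, 0.2304, -0.1061)
φ3=240.0°: virtual centre (-0.1330, -0.2304, -0.1061), radius l
eliminate P² terms by subtracting sphere 1 from 2 and 3
plane₁₂: -0.6381x+0.4608y+0.0833z = 0.0256
det = 0.5882;  x = -0.0401+0.1306z,  y = 0.0000+0.0000z
quadratic in z: (1.0170)z²+(0.2364)z+(-0.0294)=0, √Δ=0.4190 → z ∈ {-0.3222, 0.0898}; z = -0.3222 (taking z<0)
x = -0.0822, y = 0.0000

(-0.0822, 0.0000, -0.3222)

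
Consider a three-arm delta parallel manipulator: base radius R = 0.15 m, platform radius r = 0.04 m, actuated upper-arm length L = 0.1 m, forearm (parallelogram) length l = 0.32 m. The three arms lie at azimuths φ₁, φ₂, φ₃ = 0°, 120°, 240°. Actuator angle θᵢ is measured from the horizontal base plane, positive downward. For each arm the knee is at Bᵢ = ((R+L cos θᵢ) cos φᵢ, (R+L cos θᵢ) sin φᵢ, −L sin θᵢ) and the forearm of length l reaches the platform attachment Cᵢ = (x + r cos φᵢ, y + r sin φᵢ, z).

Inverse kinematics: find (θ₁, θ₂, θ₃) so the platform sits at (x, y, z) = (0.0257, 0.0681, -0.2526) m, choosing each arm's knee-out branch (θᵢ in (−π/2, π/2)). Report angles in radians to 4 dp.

φ1=0.0° → target in arm frame (0.0257, 0.0681)
  e−x'=0.0843;  (l²−L²−(e−x')²−y'²−z²)/2L = 0.0842
  γ=atan2(-0.2526,0.0843)=-1.2487;  ψ=arccos(0.3164)=1.2489;  θ1=γ+ψ≈0.0002
rotate P by −φ2: (0.0461, -0.0563, -0.2526)
  A cos θ + B sin θ = C:  0.0639·cos θ + -0.2526·sin θ = 0.1067
  √(A²+B²)=0.2606;  θ2 = -1.3231+1.1488 ≈ -0.1743
rotate P by −φ3: (-0.0718, -0.0118, -0.2526)
  e−x'=0.1818;  (l²−L²−(e−x')²−y'²−z²)/2L = -0.0230
  θ3 = atan2(B,A) + arccos(C/0.3112) = 0.6980

θ₁ = 0.0002, θ₂ = -0.1743, θ₃ = 0.6980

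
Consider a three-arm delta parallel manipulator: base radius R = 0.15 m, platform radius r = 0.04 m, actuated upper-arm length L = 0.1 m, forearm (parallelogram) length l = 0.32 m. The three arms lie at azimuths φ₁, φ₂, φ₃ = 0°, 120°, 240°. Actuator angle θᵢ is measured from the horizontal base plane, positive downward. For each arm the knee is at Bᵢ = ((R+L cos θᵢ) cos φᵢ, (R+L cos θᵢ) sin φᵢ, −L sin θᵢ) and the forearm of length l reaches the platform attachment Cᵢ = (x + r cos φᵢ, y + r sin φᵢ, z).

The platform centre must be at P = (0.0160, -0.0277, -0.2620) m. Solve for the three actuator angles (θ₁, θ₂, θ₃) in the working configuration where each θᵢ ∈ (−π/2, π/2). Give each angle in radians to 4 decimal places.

θ₁ = 0.0874, θ₂ = 0.4363, θ₃ = 0.0875

φ1=0.0° → target in arm frame (0.0160, -0.0277)
  A=0.0940, B=-0.2620, C=(l²−L²−A²−y'²−z²)/(2L)=0.0708
  γ=atan2(-0.2620,0.0940)=-1.2263;  ψ=arccos(0.2542)=1.3138;  θ1=γ+ψ≈0.0874
rotate P by −φ2: (-0.0320, 0.0000, -0.2620)
  A=0.1420, B=-0.2620, C=(l²−L²−A²−y'²−z²)/(2L)=0.0180
  γ=atan2(-0.2620,0.1420)=-1.0742;  ψ=arccos(0.0603)=1.5104;  θ2=γ+ψ≈0.4363
φ3=240.0° → target in arm frame (0.0160, 0.0277)
  e−x'=0.0940;  (l²−L²−(e−x')²−y'²−z²)/2L = 0.0708
  √(A²+B²)=0.2784;  θ3 = -1.2263+1.3138 ≈ 0.0875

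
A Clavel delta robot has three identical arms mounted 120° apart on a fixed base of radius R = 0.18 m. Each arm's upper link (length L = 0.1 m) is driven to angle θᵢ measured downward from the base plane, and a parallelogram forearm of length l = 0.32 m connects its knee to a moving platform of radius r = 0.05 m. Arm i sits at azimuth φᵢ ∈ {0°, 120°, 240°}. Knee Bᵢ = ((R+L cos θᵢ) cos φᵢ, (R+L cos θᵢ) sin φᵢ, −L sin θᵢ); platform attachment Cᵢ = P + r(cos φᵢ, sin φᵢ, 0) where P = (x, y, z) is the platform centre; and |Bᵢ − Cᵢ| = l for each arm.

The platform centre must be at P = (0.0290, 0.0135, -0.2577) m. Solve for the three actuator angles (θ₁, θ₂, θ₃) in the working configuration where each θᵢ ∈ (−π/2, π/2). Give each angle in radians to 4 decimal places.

φ1=0.0° → target in arm frame (0.0290, 0.0135)
  A=0.1010, B=-0.2577, C=(l²−L²−A²−y'²−z²)/(2L)=0.0780
  γ=atan2(-0.2577,0.1010)=-1.1973;  ψ=arccos(0.2819)=1.2850;  θ1=γ+ψ≈0.0877
rotate P by −φ2: (-0.0028, -0.0319, -0.2577)
  A cos θ + B sin θ = C:  0.1328·cos θ + -0.2577·sin θ = 0.0367
  √(A²+B²)=0.2899;  θ2 = -1.0949+1.4439 ≈ 0.3490
rotate P by −φ3: (-0.0262, 0.0184, -0.2577)
  e−x'=0.1562;  (l²−L²−(e−x')²−y'²−z²)/2L = 0.0063
  √(A²+B²)=0.3013;  θ3 = -1.0259+1.5499 ≈ 0.5240

θ₁ = 0.0877, θ₂ = 0.3490, θ₃ = 0.5240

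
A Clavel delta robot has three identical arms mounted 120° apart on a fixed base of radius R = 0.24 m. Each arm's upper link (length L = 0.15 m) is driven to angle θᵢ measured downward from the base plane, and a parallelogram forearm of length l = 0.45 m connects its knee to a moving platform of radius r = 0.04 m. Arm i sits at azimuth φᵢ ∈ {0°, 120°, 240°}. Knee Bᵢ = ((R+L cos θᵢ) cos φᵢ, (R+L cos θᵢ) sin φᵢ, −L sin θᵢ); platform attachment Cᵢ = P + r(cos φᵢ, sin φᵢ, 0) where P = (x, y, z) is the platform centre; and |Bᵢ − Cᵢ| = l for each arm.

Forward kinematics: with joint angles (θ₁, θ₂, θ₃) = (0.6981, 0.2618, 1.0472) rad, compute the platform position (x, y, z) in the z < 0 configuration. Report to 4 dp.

φ1=0.0°: virtual centre (0.3149, 0.0000, -0.0964), radius l
φ2=120.0°: virtual centre (-0.1724, 0.2987, -0.0388), radius l
arm 3 at φ=240.0°: (R−r)+L cos θ3 = 0.2750;  centre 3 = (-0.1375, -0.2382, -0.1299)
eliminate P² terms by subtracting sphere 1 from 2 and 3
plane₁₂: -0.9747x+0.5974y+0.1152z = 0.0120
det = 1.0048;  x = 0.0038+0.0148z,  y = 0.0263+-0.1687z
sphere 1 gives Az²+Bz+C=0 with A=1.0287, B=0.1748, C=-0.0957;  B²−4AC=0.4244;  roots -0.4016, 0.2317;  negative root z = -0.4016
x = -0.0021, y = 0.0940

(-0.0021, 0.0940, -0.4016)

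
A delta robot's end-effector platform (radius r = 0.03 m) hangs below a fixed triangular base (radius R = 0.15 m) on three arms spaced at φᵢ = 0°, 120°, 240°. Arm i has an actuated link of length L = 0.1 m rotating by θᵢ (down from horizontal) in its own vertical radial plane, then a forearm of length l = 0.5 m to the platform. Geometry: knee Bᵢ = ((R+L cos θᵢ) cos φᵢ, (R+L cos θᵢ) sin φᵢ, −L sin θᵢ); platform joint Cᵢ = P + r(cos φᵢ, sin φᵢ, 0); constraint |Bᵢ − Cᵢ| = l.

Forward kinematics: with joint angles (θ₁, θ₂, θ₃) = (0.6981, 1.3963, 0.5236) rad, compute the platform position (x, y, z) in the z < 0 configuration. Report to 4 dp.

S1 = (0.1966·cos0.0°, 0.1966·sin0.0°, -0.0643) = (0.1966, 0.0000, -0.0643)
S2 = (0.1374·cos120.0°, 0.1374·sin120.0°, -0.0985) = (-0.0687, 0.1190, -0.0985)
φ3=240.0°: virtual centre (-0.1033, -0.1789, -0.0500), radius l
subtract pairs → two planes through P
linear system: -0.5306x+0.2379y = -0.0142−-0.0684z; -0.5998x+-0.3578y = 0.0024−0.0286z
Cramer: x(z) = 0.0136-0.0532z;  y(z) = -0.0295+0.1689z
into |P−S₁|² = l²: 1.0314z² + 0.1381z + -0.2115 = 0;  Δ = 0.8916;  z = -0.5247 or 0.3908 → z<0 root = -0.5247
x = 0.0415, y = -0.1181

(0.0415, -0.1181, -0.5247)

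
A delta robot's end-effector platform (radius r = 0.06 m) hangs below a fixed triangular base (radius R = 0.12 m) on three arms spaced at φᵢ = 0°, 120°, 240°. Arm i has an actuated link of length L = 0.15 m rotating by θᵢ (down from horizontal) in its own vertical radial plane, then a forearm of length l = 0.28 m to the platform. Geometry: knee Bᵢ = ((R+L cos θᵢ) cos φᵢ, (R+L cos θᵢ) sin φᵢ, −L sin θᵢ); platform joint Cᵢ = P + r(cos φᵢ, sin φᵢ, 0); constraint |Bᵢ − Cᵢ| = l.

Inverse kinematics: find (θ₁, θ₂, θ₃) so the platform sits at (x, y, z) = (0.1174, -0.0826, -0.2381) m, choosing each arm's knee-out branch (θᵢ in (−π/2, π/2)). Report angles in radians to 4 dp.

φ1=0.0° → target in arm frame (0.1174, -0.0826)
  A=-0.0574, B=-0.2381, C=(l²−L²−A²−y'²−z²)/(2L)=-0.0364
  √(A²+B²)=0.2449;  θ1 = -1.8074+1.7198 ≈ -0.0875
φ2=120.0° → target in arm frame (-0.1302, -0.0604)
  A=0.1902, B=-0.2381, C=(l²−L²−A²−y'²−z²)/(2L)=-0.1354
  γ=atan2(-0.2381,0.1902)=-0.8967;  ψ=arccos(-0.4443)=2.0312;  θ2=γ+ψ≈1.1345
arm 3 (φ=240.0°): x'=0.0128, y'=0.1430
  A cos θ + B sin θ = C:  0.0472·cos θ + -0.2381·sin θ = -0.0782
  γ=atan2(-0.2381,0.0472)=-1.3752;  ψ=arccos(-0.3221)=1.8988;  θ3=γ+ψ≈0.5235

θ₁ = -0.0875, θ₂ = 1.1345, θ₃ = 0.5235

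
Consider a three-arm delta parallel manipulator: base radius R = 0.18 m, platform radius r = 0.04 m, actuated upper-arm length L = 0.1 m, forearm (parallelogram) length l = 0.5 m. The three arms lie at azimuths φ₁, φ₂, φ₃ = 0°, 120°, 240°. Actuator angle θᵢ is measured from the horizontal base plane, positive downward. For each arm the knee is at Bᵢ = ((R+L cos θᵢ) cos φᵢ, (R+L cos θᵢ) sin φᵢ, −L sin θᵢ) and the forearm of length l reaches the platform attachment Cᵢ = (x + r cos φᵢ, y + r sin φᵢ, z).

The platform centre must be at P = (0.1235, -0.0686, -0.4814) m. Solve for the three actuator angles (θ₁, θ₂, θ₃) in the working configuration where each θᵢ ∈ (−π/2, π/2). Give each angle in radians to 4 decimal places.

arm 1 (φ=0.0°): x'=0.1235, y'=-0.0686
  A=0.0165, B=-0.4814, C=(l²−L²−A²−y'²−z²)/(2L)=0.0164
  γ=atan2(-0.4814,0.0165)=-1.5365;  ψ=arccos(0.0340)=1.5368;  θ1=γ+ψ≈0.0003
rotate P by −φ2: (-0.1212, -0.0727, -0.4814)
  A cos θ + B sin θ = C:  0.2612·cos θ + -0.4814·sin θ = -0.3261
  √(A²+B²)=0.5477;  θ2 = -1.0737+2.2087 ≈ 1.1350
rotate P by −φ3: (-0.0023, 0.1413, -0.4814)
  A cos θ + B sin θ = C:  0.1423·cos θ + -0.4814·sin θ = -0.1598
  √(A²+B²)=0.5020;  θ3 = -1.2833+1.8948 ≈ 0.6114

θ₁ = 0.0003, θ₂ = 1.1350, θ₃ = 0.6114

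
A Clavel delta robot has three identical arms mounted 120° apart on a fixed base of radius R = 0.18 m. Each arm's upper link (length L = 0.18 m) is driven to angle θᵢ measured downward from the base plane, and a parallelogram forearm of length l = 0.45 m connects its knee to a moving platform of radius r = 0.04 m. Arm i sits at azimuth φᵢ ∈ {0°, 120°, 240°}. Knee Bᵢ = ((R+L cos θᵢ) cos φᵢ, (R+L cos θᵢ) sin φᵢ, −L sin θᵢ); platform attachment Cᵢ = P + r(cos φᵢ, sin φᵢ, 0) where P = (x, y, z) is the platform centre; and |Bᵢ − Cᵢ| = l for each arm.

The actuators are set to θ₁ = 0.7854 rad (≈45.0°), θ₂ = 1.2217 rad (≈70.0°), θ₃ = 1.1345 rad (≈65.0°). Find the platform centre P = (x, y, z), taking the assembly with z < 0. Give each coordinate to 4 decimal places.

(0.0783, -0.0161, -0.5353)

φ1=0.0°: virtual centre (0.2673, 0.0000, -0.1273), radius l
arm 2 at φ=120.0°: ρ2 = 0.2016;  O2 = (-0.1008, 0.1746, -0.1691)
arm 3 at φ=240.0°: ρ3 = 0.2161;  O3 = (-0.1080, -0.1871, -0.1631)
eliminate P² terms by subtracting sphere 1 from 2 and 3
linear system: -0.7361x+0.3491y = -0.0184−-0.0837z; -0.7506x+-0.3742y = -0.0143−-0.0717z
det = 0.5375;  x = 0.0221+-0.1049z,  y = -0.0061+0.0187z
into |P−O₁|² = l²: 1.0113z² + 0.3058z + -0.1262 = 0;  Δ = 0.6039;  z = -0.5353 or 0.2330 → z<0 root = -0.5353
x = 0.0783, y = -0.0161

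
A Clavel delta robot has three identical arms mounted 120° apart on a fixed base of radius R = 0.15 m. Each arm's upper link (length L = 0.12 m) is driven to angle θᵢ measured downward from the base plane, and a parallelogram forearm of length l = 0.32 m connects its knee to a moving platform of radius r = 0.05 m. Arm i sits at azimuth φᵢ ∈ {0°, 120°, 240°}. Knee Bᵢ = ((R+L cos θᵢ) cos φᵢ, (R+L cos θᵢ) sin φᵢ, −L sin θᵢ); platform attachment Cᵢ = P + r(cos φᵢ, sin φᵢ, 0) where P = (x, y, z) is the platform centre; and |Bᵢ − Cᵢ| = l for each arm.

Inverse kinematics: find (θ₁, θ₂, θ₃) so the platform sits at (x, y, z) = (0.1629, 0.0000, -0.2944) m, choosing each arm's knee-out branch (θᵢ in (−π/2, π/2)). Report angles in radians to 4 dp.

arm 1 (φ=0.0°): x'=0.1629, y'=0.0000
  A cos θ + B sin θ = C:  -0.0629·cos θ + -0.2944·sin θ = -0.0109
  γ=atan2(-0.2944,-0.0629)=-1.7813;  ψ=arccos(-0.0364)=1.6072;  θ1=γ+ψ≈-0.1741
φ2=120.0° → target in arm frame (-0.0814, -0.1411)
  A=0.1814, B=-0.2944, C=(l²−L²−A²−y'²−z²)/(2L)=-0.2146
  γ=atan2(-0.2944,0.1814)=-1.0184;  ψ=arccos(-0.6205)=2.2401;  θ2=γ+ψ≈1.2217
rotate P by −φ3: (-0.0815, 0.1411, -0.2944)
  e−x'=0.1815;  (l²−L²−(e−x')²−y'²−z²)/2L = -0.2146
  γ=atan2(-0.2944,0.1815)=-1.0184;  ψ=arccos(-0.6205)=2.2401;  θ3=γ+ψ≈1.2217

θ₁ = -0.1741, θ₂ = 1.2217, θ₃ = 1.2217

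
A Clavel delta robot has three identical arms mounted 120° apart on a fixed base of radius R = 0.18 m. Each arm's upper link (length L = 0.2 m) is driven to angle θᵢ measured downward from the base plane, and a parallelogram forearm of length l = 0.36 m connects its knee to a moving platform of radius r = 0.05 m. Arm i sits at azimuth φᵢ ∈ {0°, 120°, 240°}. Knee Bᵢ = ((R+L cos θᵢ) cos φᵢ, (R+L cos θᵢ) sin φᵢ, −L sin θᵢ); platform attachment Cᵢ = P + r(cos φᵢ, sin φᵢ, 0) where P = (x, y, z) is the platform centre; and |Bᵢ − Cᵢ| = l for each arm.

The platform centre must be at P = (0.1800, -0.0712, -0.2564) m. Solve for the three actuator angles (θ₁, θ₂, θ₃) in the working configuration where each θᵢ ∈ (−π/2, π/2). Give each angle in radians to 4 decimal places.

arm 1 (φ=0.0°): x'=0.1800, y'=-0.0712
  A=-0.0500, B=-0.2564, C=(l²−L²−A²−y'²−z²)/(2L)=0.0407
  γ=atan2(-0.2564,-0.0500)=-1.7634;  ψ=arccos(0.1559)=1.4143;  θ1=γ+ψ≈-0.3491
φ2=120.0° → target in arm frame (-0.1517, -0.1203)
  A=0.2817, B=-0.2564, C=(l²−L²−A²−y'²−z²)/(2L)=-0.1749
  θ2 = atan2(B,A) + arccos(C/0.3809) = 1.3093
rotate P by −φ3: (-0.0283, 0.1915, -0.2564)
  e−x'=0.1583;  (l²−L²−(e−x')²−y'²−z²)/2L = -0.0947
  θ3 = atan2(B,A) + arccos(C/0.3014) = 0.8729

θ₁ = -0.3491, θ₂ = 1.3093, θ₃ = 0.8729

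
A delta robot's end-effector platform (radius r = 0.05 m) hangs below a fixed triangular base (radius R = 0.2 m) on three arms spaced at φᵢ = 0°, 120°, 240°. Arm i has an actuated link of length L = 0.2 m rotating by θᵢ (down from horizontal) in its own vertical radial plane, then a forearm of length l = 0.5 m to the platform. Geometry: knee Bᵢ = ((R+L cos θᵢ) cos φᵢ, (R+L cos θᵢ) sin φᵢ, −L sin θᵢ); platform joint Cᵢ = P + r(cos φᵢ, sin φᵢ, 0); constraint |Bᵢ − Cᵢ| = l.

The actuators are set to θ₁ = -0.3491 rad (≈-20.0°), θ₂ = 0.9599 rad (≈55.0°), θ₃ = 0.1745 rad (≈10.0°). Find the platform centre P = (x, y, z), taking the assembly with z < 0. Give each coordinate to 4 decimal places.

(0.1475, -0.1264, -0.3763)

arm 1 at φ=0.0°: (R−r)+L cos θ1 = 0.3379;  O1 = (0.3379, 0.0000, 0.0684)
arm 2 at φ=120.0°: (R−r)+L cos θ2 = 0.2647;  O2 = (-0.1324, 0.2293, -0.1638)
O3 = (0.3470·cos240.0°, 0.3470·sin240.0°, -0.0347) = (-0.1735, -0.3005, -0.0347)
subtract pairs → two planes through P
plane₁₂: -0.9406x+0.4585y+-0.4645z = -0.0220
det = 1.0342;  x = 0.0116+-0.3613z,  y = -0.0242+0.2718z
quadratic in z: (1.2044)z²+(0.0859)z+(-0.1382)=0, √Δ=0.8205 → z ∈ {-0.3763, 0.3050}; z = -0.3763 (taking z<0)
x = 0.1475, y = -0.1264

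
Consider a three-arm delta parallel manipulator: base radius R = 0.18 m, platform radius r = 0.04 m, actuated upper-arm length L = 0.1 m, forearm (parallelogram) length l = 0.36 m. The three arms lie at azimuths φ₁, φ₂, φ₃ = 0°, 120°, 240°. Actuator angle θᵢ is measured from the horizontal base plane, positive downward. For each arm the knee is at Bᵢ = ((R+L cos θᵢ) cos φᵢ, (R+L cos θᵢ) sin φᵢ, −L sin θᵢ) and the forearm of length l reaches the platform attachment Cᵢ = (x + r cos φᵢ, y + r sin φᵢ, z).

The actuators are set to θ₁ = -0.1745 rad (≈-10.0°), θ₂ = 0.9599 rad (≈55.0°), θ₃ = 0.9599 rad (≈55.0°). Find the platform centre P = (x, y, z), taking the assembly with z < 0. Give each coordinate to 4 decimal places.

arm 1 at φ=0.0°: (R−r)+L cos θ1 = 0.2385;  centre 1 = (0.2385, 0.0000, 0.0174)
arm 2 at φ=120.0°: (R−r)+L cos θ2 = 0.1974;  centre 2 = (-0.0987, 0.1709, -0.0819)
arm 3 at φ=240.0°: (R−r)+L cos θ3 = 0.1974;  centre 3 = (-0.0987, -0.1709, -0.0819)
subtract pairs → two planes through P
linear system: -0.6743x+0.3418y = -0.0115−-0.1985z; -0.6743x+-0.3418y = -0.0115−-0.1985z
Cramer: x(z) = 0.0171-0.2944z;  y(z) = 0.0000+0.0000z
sphere 1 gives Az²+Bz+C=0 with A=1.0867, B=0.0957, C=-0.0803;  B²−4AC=0.3581;  roots -0.3194, 0.2313;  negative root z = -0.3194
x = 0.1111, y = 0.0000

(0.1111, 0.0000, -0.3194)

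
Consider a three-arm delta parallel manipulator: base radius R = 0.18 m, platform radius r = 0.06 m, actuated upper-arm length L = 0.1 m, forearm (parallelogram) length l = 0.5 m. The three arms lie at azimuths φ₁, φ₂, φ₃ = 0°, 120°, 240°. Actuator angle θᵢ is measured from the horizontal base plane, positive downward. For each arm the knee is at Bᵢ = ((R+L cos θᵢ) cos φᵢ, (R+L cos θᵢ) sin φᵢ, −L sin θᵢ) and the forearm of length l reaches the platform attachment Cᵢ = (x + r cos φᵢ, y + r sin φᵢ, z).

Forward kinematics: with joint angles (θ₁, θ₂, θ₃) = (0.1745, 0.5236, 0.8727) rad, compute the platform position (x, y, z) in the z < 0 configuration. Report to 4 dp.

(0.0823, 0.0496, -0.4959)

arm 1 at φ=0.0°: e+L cos θ1 = 0.2185;  S1 = (0.2185, 0.0000, -0.0174)
arm 2 at φ=120.0°: e+L cos θ2 = 0.2066;  S2 = (-0.1033, 0.1789, -0.0500)
S3 = (0.1843·cos240.0°, 0.1843·sin240.0°, -0.0766) = (-0.0921, -0.1596, -0.0766)
|S₂|²−|S₁|² = -0.0029;  |S₃|²−|S₁|² = -0.0082
plane₁₂: -0.6436x+0.3578y+-0.0653z = -0.0029
Cramer: x(z) = 0.0090-0.1478z;  y(z) = 0.0082-0.0835z
sphere 1 gives Az²+Bz+C=0 with A=1.0288, B=0.0953, C=-0.2057;  B²−4AC=0.8558;  roots -0.4959, 0.4033;  negative root z = -0.4959
x = 0.0823, y = 0.0496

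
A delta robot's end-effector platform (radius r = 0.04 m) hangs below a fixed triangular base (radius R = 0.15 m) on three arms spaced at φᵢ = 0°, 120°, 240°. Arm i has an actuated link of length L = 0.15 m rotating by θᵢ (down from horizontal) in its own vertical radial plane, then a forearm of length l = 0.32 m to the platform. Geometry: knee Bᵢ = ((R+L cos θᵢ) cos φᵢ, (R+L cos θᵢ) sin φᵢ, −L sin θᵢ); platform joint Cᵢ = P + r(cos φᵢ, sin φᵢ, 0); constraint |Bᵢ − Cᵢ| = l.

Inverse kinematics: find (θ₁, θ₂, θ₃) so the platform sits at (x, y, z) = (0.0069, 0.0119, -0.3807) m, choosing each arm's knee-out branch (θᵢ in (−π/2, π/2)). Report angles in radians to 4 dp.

φ1=0.0° → target in arm frame (0.0069, 0.0119)
  A=0.1031, B=-0.3807, C=(l²−L²−A²−y'²−z²)/(2L)=-0.2527
  √(A²+B²)=0.3944;  θ1 = -1.3063+2.2661 ≈ 0.9598
φ2=120.0° → target in arm frame (0.0069, -0.0119)
  A=0.1031, B=-0.3807, C=(l²−L²−A²−y'²−z²)/(2L)=-0.2527
  θ2 = atan2(B,A) + arccos(C/0.3944) = 0.9600
rotate P by −φ3: (-0.0138, 0.0000, -0.3807)
  e−x'=0.1238;  (l²−L²−(e−x')²−y'²−z²)/2L = -0.2678
  θ3 = atan2(B,A) + arccos(C/0.4003) = 1.0472

θ₁ = 0.9598, θ₂ = 0.9600, θ₃ = 1.0472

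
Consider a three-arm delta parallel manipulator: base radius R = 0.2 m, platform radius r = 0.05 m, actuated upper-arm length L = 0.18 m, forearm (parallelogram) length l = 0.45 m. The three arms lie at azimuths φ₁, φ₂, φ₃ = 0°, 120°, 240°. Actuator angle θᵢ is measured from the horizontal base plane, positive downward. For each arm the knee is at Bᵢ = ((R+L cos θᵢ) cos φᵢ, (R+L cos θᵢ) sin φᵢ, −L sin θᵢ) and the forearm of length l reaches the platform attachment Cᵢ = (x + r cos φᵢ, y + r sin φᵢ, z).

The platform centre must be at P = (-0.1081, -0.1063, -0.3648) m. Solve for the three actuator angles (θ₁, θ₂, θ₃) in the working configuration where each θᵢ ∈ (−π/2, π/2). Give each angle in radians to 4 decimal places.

θ₁ = 0.8728, θ₂ = 0.6107, θ₃ = -0.2620

φ1=0.0° → target in arm frame (-0.1081, -0.1063)
  A=0.2581, B=-0.3648, C=(l²−L²−A²−y'²−z²)/(2L)=-0.1136
  √(A²+B²)=0.4469;  θ1 = -0.9550+1.8278 ≈ 0.8728
arm 2 (φ=120.0°): x'=-0.0380, y'=0.1468
  e−x'=0.1880;  (l²−L²−(e−x')²−y'²−z²)/2L = -0.0552
  √(A²+B²)=0.4104;  θ2 = -1.0949+1.7057 ≈ 0.6107
arm 3 (φ=240.0°): x'=0.1461, y'=-0.0405
  A=0.0039, B=-0.3648, C=(l²−L²−A²−y'²−z²)/(2L)=0.0982
  γ=atan2(-0.3648,0.0039)=-1.5601;  ψ=arccos(0.2693)=1.2981;  θ3=γ+ψ≈-0.2620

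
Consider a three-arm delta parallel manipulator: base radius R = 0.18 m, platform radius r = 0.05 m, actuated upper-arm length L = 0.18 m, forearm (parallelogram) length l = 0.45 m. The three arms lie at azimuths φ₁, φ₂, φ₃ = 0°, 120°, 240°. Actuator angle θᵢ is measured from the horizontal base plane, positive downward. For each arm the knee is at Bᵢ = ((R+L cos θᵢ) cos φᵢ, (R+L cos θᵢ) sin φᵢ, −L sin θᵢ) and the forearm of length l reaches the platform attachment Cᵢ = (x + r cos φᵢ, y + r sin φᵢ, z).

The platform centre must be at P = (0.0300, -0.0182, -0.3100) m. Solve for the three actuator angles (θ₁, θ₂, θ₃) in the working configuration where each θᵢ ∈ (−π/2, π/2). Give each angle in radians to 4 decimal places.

θ₁ = -0.2619, θ₂ = 0.0878, θ₃ = -0.0872

φ1=0.0° → target in arm frame (0.0300, -0.0182)
  e−x'=0.1000;  (l²−L²−(e−x')²−y'²−z²)/2L = 0.1769
  √(A²+B²)=0.3257;  θ1 = -1.2588+0.9968 ≈ -0.2619
φ2=120.0° → target in arm frame (-0.0308, -0.0169)
  A=0.1608, B=-0.3100, C=(l²−L²−A²−y'²−z²)/(2L)=0.1330
  θ2 = atan2(B,A) + arccos(C/0.3492) = 0.0878
arm 3 (φ=240.0°): x'=0.0008, y'=0.0351
  A cos θ + B sin θ = C:  0.1292·cos θ + -0.3100·sin θ = 0.1557
  θ3 = atan2(B,A) + arccos(C/0.3359) = -0.0872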